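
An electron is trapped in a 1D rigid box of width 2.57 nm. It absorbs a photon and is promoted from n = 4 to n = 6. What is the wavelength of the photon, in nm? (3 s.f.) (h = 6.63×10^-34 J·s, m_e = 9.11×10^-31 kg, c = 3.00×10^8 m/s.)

λ = 1.09×10^3 nm

E_1 = h²/(8m_eL²) = 9.132×10^-21 J, so ΔE = (6² − 4²)E_1 = 1.826×10^-19 J.
λ = hc/ΔE = (6.63×10^-34·3.00×10^8)/1.826×10^-19 = 1.09×10^-6 m = 1.09×10^3 nm.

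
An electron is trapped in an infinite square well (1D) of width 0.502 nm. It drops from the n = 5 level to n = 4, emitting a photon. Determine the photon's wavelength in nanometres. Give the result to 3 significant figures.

E_1 = h²/(8m_eL²) = 2.391×10^-19 J, so ΔE = (5² − 4²)E_1 = 2.152×10^-18 J.
λ = hc/ΔE = (6.626×10^-34·2.998×10^8)/2.152×10^-18 = 9.23×10^-8 m = 92.3 nm.

λ = 92.3 nm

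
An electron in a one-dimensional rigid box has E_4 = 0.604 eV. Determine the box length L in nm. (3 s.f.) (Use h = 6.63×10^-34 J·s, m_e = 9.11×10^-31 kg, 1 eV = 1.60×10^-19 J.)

From E_n = n²h²/(8m_eL²), L = n·h/√(8m_eE_n).
E_4 = 0.604 eV = 9.664×10^-20 J, so L = 4·6.63×10^-34/√(8·9.11×10^-31·9.664×10^-20) = 3.16×10^-9 m = 3.16 nm.

L = 3.16 nm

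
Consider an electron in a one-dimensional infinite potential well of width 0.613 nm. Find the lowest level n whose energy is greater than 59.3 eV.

E_1 = h²/(8m_eL²) = 1.603×10^-19 J = 1.001 eV.
Need n² > 59.3/1.001 = 59.24, i.e. n > 7.697.
The smallest integer satisfying this is n = 8.

n = 8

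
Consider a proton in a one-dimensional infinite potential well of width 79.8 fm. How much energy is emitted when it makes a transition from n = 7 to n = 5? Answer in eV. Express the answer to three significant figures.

|ΔE| = 7.72×10^5 eV

E_1 = h²/(8m_pL²) = 5.151×10^-15 J.
|ΔE| = |7² − 5²|·E_1 = 24·5.151×10^-15 J = 1.236×10^-13 J = 7.72×10^5 eV.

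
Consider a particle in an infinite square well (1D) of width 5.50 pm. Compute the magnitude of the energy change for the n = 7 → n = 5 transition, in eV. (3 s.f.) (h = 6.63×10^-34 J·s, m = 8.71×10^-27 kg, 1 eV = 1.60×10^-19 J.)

|ΔE| = 31.3 eV

E_1 = h²/(8mL²) = 2.085×10^-19 J.
|ΔE| = |7² − 5²|·E_1 = 24·2.085×10^-19 J = 5.004×10^-18 J = 31.3 eV.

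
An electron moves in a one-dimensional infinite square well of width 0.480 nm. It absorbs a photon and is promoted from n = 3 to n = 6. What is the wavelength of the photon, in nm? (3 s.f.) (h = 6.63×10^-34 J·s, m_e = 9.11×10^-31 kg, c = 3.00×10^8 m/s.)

λ = 28.1 nm

E_1 = h²/(8m_eL²) = 2.618×10^-19 J, so ΔE = (6² − 3²)E_1 = 7.069×10^-18 J.
λ = hc/ΔE = (6.63×10^-34·3.00×10^8)/7.069×10^-18 = 2.81×10^-8 m = 28.1 nm.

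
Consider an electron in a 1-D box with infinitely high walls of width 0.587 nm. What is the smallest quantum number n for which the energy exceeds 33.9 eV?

E_1 = h²/(8m_eL²) = 1.749×10^-19 J = 1.092 eV.
Need n² > 33.9/1.092 = 31.04, i.e. n > 5.571.
The smallest integer satisfying this is n = 6.

n = 6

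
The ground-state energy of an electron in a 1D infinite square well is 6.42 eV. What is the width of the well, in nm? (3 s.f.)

L = 0.242 nm

From E_n = n²h²/(8m_eL²), L = n·h/√(8m_eE_n).
E_1 = 6.42 eV = 1.028×10^-18 J, so L = 1·6.626×10^-34/√(8·9.109×10^-31·1.028×10^-18) = 2.42×10^-10 m = 0.242 nm.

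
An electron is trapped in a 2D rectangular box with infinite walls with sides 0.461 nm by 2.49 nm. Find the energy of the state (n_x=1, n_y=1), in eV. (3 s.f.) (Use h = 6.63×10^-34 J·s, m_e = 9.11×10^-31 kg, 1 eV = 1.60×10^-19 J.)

For a 2D rectangular well E = (h²/8m_e)·Σ n_i²/L_i² = (6.63×10^-34)²/(8·9.11×10^-31) · [1²/(0.461 nm)² + 1²/(2.49 nm)²].
Evaluating gives E = 2.935×10^-19 J = 1.83 eV.

E = 1.83 eV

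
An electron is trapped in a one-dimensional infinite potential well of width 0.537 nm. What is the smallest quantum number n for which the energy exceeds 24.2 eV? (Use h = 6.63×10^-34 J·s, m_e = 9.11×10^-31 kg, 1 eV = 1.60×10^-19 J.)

E_1 = h²/(8m_eL²) = 2.092×10^-19 J = 1.308 eV.
Need n² > 24.2/1.308 = 18.50, i.e. n > 4.301.
The smallest integer satisfying this is n = 5.

n = 5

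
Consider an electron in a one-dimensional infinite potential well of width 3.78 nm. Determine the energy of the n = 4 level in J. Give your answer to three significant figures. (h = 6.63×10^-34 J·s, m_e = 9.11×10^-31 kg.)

For an infinite well E_n = n²h²/(8m_eL²), so E_1 = h²/(8m_eL²) = (6.63×10^-34)²/(8·9.11×10^-31·(3.78×10^-9 m)²) = 4.221×10^-21 J.
Then E_4 = 4²·E_1 = 16·4.221×10^-21 J = 6.75×10^-20 J.

E_4 = 6.75×10^-20 J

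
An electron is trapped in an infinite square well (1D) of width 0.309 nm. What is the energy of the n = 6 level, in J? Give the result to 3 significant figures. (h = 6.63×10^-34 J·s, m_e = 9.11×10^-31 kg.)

For an infinite well E_n = n²h²/(8m_eL²), so E_1 = h²/(8m_eL²) = (6.63×10^-34)²/(8·9.11×10^-31·(3.09×10^-10 m)²) = 6.317×10^-19 J.
Then E_6 = 6²·E_1 = 36·6.317×10^-19 J = 2.27×10^-17 J.

E_6 = 2.27×10^-17 J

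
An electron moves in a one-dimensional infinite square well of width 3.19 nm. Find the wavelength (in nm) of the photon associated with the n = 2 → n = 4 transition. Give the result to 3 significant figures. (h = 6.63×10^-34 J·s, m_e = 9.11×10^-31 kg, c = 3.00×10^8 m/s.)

λ = 2.80×10^3 nm

E_1 = h²/(8m_eL²) = 5.927×10^-21 J, so ΔE = (4² − 2²)E_1 = 7.112×10^-20 J.
λ = hc/ΔE = (6.63×10^-34·3.00×10^8)/7.112×10^-20 = 2.80×10^-6 m = 2.80×10^3 nm.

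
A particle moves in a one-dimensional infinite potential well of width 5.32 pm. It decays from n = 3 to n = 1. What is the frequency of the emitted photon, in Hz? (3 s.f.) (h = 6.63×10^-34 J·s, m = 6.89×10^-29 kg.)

E_1 = h²/(8mL²) = 2.818×10^-17 J and ΔE = (3² − 1²)E_1 = 2.254×10^-16 J.
f = ΔE/h = 2.254×10^-16/6.63×10^-34 = 3.40×10^17 Hz.

f = 3.40×10^17 Hz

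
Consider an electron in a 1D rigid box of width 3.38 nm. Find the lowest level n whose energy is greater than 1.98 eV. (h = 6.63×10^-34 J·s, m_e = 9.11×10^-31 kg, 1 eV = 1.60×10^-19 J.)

E_1 = h²/(8m_eL²) = 5.279×10^-21 J = 0.03299 eV.
Need n² > 1.98/0.03299 = 60.02, i.e. n > 7.747.
The smallest integer satisfying this is n = 8.

n = 8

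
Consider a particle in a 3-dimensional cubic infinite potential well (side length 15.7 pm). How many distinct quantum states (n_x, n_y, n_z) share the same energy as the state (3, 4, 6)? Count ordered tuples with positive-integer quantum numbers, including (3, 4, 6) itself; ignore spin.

degeneracy = 6

The level has n_x² + n_y² + n_z² = 61. The ordered positive-integer solutions are (3, 4, 6), (3, 6, 4), (4, 3, 6), (4, 6, 3), (6, 3, 4), (6, 4, 3).
That gives 6 states.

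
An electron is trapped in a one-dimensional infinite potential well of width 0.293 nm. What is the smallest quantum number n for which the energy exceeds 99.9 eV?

E_1 = h²/(8m_eL²) = 7.018×10^-19 J = 4.381 eV.
Need n² > 99.9/4.381 = 22.80, i.e. n > 4.775.
The smallest integer satisfying this is n = 5.

n = 5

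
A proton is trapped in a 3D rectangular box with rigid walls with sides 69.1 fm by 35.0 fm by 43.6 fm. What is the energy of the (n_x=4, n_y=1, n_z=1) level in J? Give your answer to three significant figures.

For a 3D rectangular well E = (h²/8m_p)·Σ n_i²/L_i² = (6.626×10^-34)²/(8·1.673×10^-27) · [4²/(69.1 fm)² + 1²/(35.0 fm)² + 1²/(43.6 fm)²].
Evaluating gives E = 1.54×10^-13 J.

E = 1.54×10^-13 J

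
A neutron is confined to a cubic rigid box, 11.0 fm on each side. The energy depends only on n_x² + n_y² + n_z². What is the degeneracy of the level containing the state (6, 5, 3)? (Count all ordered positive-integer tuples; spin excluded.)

degeneracy = 6

The level has n_x² + n_y² + n_z² = 70. The ordered positive-integer solutions are (3, 5, 6), (3, 6, 5), (5, 3, 6), (5, 6, 3), (6, 3, 5), (6, 5, 3).
That gives 6 states.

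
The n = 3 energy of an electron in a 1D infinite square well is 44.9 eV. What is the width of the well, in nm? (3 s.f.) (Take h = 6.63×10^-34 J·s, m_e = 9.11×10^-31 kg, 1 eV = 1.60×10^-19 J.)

From E_n = n²h²/(8m_eL²), L = n·h/√(8m_eE_n).
E_3 = 44.9 eV = 7.184×10^-18 J, so L = 3·6.63×10^-34/√(8·9.11×10^-31·7.184×10^-18) = 2.75×10^-10 m = 0.275 nm.

L = 0.275 nm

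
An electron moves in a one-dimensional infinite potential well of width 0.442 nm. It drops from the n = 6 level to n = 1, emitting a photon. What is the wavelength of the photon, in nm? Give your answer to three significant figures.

E_1 = h²/(8m_eL²) = 3.084×10^-19 J, so ΔE = (6² − 1²)E_1 = 1.079×10^-17 J.
λ = hc/ΔE = (6.626×10^-34·2.998×10^8)/1.079×10^-17 = 1.84×10^-8 m = 18.4 nm.

λ = 18.4 nm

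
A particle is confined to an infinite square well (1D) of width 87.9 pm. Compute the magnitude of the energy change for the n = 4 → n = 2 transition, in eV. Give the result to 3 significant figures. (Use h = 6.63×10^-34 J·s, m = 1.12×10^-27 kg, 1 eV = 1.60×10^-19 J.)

|ΔE| = 0.476 eV

E_1 = h²/(8mL²) = 6.350×10^-21 J.
|ΔE| = |4² − 2²|·E_1 = 12·6.350×10^-21 J = 7.620×10^-20 J = 0.476 eV.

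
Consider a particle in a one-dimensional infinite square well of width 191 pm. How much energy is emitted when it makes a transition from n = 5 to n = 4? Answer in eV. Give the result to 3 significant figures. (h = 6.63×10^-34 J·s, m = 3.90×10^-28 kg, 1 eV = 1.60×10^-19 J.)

|ΔE| = 0.217 eV

E_1 = h²/(8mL²) = 3.862×10^-21 J.
|ΔE| = |5² − 4²|·E_1 = 9·3.862×10^-21 J = 3.476×10^-20 J = 0.217 eV.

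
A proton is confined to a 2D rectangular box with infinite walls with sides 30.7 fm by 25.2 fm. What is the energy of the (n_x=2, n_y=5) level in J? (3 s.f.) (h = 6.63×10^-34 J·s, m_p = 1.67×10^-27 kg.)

E = 1.43×10^-12 J

For a 2D rectangular well E = (h²/8m_p)·Σ n_i²/L_i² = (6.63×10^-34)²/(8·1.67×10^-27) · [2²/(30.7 fm)² + 5²/(25.2 fm)²].
Evaluating gives E = 1.43×10^-12 J.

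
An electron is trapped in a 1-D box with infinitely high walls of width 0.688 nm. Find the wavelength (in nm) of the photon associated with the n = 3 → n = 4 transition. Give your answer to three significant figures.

λ = 223 nm

E_1 = h²/(8m_eL²) = 1.273×10^-19 J, so ΔE = (4² − 3²)E_1 = 8.911×10^-19 J.
λ = hc/ΔE = (6.626×10^-34·2.998×10^8)/8.911×10^-19 = 2.23×10^-7 m = 223 nm.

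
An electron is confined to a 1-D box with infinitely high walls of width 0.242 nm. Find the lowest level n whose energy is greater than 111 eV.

E_1 = h²/(8m_eL²) = 1.029×10^-18 J = 6.423 eV.
Need n² > 111/6.423 = 17.28, i.e. n > 4.157.
The smallest integer satisfying this is n = 5.

n = 5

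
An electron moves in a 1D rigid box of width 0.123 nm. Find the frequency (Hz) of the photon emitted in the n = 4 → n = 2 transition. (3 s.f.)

f = 7.21×10^16 Hz

E_1 = h²/(8m_eL²) = 3.982×10^-18 J and ΔE = (4² − 2²)E_1 = 4.778×10^-17 J.
f = ΔE/h = 4.778×10^-17/6.626×10^-34 = 7.21×10^16 Hz.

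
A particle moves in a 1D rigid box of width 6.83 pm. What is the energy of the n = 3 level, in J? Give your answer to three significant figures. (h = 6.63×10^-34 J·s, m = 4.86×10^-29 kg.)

For an infinite well E_n = n²h²/(8mL²), so E_1 = h²/(8mL²) = (6.63×10^-34)²/(8·4.86×10^-29·(6.83×10^-12 m)²) = 2.424×10^-17 J.
Then E_3 = 3²·E_1 = 9·2.424×10^-17 J = 2.18×10^-16 J.

E_3 = 2.18×10^-16 J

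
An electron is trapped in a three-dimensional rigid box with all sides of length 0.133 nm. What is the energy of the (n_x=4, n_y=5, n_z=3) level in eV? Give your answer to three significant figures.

For a 3D rectangular well E = (h²/8m_e)·Σ n_i²/L_i² = (6.626×10^-34)²/(8·9.109×10^-31) · [4²/(0.133 nm)² + 5²/(0.133 nm)² + 3²/(0.133 nm)²].
Evaluating gives E = 1.703×10^-16 J = 1.06×10^3 eV.

E = 1.06×10^3 eV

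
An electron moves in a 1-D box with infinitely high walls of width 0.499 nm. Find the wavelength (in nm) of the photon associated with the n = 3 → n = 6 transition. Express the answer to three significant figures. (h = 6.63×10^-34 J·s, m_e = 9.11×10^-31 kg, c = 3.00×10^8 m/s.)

E_1 = h²/(8m_eL²) = 2.422×10^-19 J, so ΔE = (6² − 3²)E_1 = 6.539×10^-18 J.
λ = hc/ΔE = (6.63×10^-34·3.00×10^8)/6.539×10^-18 = 3.04×10^-8 m = 30.4 nm.

λ = 30.4 nm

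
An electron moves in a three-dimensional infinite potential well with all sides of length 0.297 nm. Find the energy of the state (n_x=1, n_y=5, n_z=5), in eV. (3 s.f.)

E = 217 eV

For a 3D rectangular well E = (h²/8m_e)·Σ n_i²/L_i² = (6.626×10^-34)²/(8·9.109×10^-31) · [1²/(0.297 nm)² + 5²/(0.297 nm)² + 5²/(0.297 nm)²].
Evaluating gives E = 3.483×10^-17 J = 217 eV.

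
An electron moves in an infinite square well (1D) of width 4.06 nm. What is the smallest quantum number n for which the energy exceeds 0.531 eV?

E_1 = h²/(8m_eL²) = 3.655×10^-21 J = 0.02282 eV.
Need n² > 0.531/0.02282 = 23.27, i.e. n > 4.824.
The smallest integer satisfying this is n = 5.

n = 5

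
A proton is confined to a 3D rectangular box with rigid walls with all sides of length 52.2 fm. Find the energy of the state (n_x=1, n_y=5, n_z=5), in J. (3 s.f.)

For a 3D rectangular well E = (h²/8m_p)·Σ n_i²/L_i² = (6.626×10^-34)²/(8·1.673×10^-27) · [1²/(52.2 fm)² + 5²/(52.2 fm)² + 5²/(52.2 fm)²].
Evaluating gives E = 6.14×10^-13 J.

E = 6.14×10^-13 J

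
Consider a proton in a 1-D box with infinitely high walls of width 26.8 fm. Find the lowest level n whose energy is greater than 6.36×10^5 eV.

n = 2

E_1 = h²/(8m_pL²) = 4.567×10^-14 J = 2.851×10^5 eV.
Need n² > 6.36×10^5/2.851×10^5 = 2.231, i.e. n > 1.494.
The smallest integer satisfying this is n = 2.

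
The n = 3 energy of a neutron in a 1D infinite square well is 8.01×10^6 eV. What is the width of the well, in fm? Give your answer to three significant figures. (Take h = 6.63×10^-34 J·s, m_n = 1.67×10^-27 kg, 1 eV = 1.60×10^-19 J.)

L = 15.2 fm

From E_n = n²h²/(8m_nL²), L = n·h/√(8m_nE_n).
E_3 = 8.01×10^6 eV = 1.282×10^-12 J, so L = 3·6.63×10^-34/√(8·1.67×10^-27·1.282×10^-12) = 1.52×10^-14 m = 15.2 fm.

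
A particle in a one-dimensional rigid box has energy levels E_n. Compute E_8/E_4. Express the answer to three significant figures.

E_n ∝ n², so E_8/E_4 = 8²/4² = 64/16 = 4.00.

4.00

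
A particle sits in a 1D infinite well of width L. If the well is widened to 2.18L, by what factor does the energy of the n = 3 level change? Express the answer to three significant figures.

0.210

E_n ∝ 1/L², so the energy scales by 1/2.18² = 0.210.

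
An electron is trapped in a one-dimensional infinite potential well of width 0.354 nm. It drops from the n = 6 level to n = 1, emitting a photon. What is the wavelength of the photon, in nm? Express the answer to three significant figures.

λ = 11.8 nm

E_1 = h²/(8m_eL²) = 4.808×10^-19 J, so ΔE = (6² − 1²)E_1 = 1.683×10^-17 J.
λ = hc/ΔE = (6.626×10^-34·2.998×10^8)/1.683×10^-17 = 1.18×10^-8 m = 11.8 nm.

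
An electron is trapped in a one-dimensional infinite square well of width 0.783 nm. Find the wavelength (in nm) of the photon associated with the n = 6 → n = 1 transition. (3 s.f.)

λ = 57.8 nm

E_1 = h²/(8m_eL²) = 9.827×10^-20 J, so ΔE = (6² − 1²)E_1 = 3.439×10^-18 J.
λ = hc/ΔE = (6.626×10^-34·2.998×10^8)/3.439×10^-18 = 5.78×10^-8 m = 57.8 nm.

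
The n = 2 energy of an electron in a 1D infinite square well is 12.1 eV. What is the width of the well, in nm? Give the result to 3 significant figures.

L = 0.353 nm

From E_n = n²h²/(8m_eL²), L = n·h/√(8m_eE_n).
E_2 = 12.1 eV = 1.938×10^-18 J, so L = 2·6.626×10^-34/√(8·9.109×10^-31·1.938×10^-18) = 3.53×10^-10 m = 0.353 nm.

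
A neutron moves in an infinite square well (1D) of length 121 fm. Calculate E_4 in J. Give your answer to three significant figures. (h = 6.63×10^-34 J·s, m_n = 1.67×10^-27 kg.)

E_4 = 3.60×10^-14 J

For an infinite well E_n = n²h²/(8m_nL²), so E_1 = h²/(8m_nL²) = (6.63×10^-34)²/(8·1.67×10^-27·(1.21×10^-13 m)²) = 2.247×10^-15 J.
Then E_4 = 4²·E_1 = 16·2.247×10^-15 J = 3.60×10^-14 J.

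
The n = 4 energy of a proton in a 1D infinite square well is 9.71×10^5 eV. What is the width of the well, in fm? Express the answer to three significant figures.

From E_n = n²h²/(8m_pL²), L = n·h/√(8m_pE_n).
E_4 = 9.71×10^5 eV = 1.556×10^-13 J, so L = 4·6.626×10^-34/√(8·1.673×10^-27·1.556×10^-13) = 5.81×10^-14 m = 58.1 fm.

L = 58.1 fm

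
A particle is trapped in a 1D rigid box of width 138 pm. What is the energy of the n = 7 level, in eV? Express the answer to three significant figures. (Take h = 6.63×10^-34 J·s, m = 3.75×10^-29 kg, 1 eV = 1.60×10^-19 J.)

For an infinite well E_n = n²h²/(8mL²), so E_1 = h²/(8mL²) = (6.63×10^-34)²/(8·3.75×10^-29·(1.38×10^-10 m)²) = 7.694×10^-20 J.
Then E_7 = 7²·E_1 = 49·7.694×10^-20 J = 3.770×10^-18 J.
Converting, E_7 = 3.770×10^-18 J / (1.60×10^-19 J/eV) = 23.6 eV.

E_7 = 23.6 eV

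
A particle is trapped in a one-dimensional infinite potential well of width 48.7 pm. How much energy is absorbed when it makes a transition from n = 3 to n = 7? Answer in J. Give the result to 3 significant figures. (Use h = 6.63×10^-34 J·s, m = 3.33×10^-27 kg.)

E_1 = h²/(8mL²) = 6.957×10^-21 J.
|ΔE| = |3² − 7²|·E_1 = 40·6.957×10^-21 J = 2.78×10^-19 J.

|ΔE| = 2.78×10^-19 J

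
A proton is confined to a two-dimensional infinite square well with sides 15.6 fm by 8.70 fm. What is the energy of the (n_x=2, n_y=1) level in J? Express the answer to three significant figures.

E = 9.73×10^-13 J

For a 2D rectangular well E = (h²/8m_p)·Σ n_i²/L_i² = (6.626×10^-34)²/(8·1.673×10^-27) · [2²/(15.6 fm)² + 1²/(8.70 fm)²].
Evaluating gives E = 9.73×10^-13 J.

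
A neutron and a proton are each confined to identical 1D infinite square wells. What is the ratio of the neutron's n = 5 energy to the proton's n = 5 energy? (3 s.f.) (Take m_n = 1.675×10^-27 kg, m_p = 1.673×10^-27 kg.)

E_n ∝ 1/m at fixed n and L, so the ratio is m_p/m_n = 1.673×10^-27/1.675×10^-27 = 0.999.

0.999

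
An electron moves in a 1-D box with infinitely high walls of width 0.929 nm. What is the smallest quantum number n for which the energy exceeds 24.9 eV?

E_1 = h²/(8m_eL²) = 6.981×10^-20 J = 0.4358 eV.
Need n² > 24.9/0.4358 = 57.14, i.e. n > 7.559.
The smallest integer satisfying this is n = 8.

n = 8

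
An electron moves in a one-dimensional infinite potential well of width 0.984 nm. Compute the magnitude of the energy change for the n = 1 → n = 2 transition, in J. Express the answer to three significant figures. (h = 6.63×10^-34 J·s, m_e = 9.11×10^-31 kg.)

|ΔE| = 1.87×10^-19 J

E_1 = h²/(8m_eL²) = 6.229×10^-20 J.
|ΔE| = |1² − 2²|·E_1 = 3·6.229×10^-20 J = 1.87×10^-19 J.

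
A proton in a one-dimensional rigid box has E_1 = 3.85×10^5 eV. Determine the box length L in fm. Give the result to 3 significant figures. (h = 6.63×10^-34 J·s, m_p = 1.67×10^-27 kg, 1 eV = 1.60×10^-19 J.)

L = 23.1 fm

From E_n = n²h²/(8m_pL²), L = n·h/√(8m_pE_n).
E_1 = 3.85×10^5 eV = 6.160×10^-14 J, so L = 1·6.63×10^-34/√(8·1.67×10^-27·6.160×10^-14) = 2.31×10^-14 m = 23.1 fm.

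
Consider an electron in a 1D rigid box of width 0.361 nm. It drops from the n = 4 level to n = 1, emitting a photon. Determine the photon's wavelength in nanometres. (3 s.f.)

λ = 28.6 nm

E_1 = h²/(8m_eL²) = 4.623×10^-19 J, so ΔE = (4² − 1²)E_1 = 6.935×10^-18 J.
λ = hc/ΔE = (6.626×10^-34·2.998×10^8)/6.935×10^-18 = 2.86×10^-8 m = 28.6 nm.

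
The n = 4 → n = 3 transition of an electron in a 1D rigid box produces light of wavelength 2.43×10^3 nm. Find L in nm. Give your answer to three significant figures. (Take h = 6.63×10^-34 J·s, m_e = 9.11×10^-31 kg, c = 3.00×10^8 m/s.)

L = 2.27 nm

The photon carries ΔE = hc/λ = 6.63×10^-34·3.00×10^8/2.43×10^-6 m = 8.185×10^-20 J.
Since ΔE = (4² − 3²)E_1, E_1 = 1.169×10^-20 J, and L = h/√(8m_eE_1) = 2.27×10^-9 m = 2.27 nm.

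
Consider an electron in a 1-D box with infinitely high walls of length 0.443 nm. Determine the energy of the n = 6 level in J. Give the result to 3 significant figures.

For an infinite well E_n = n²h²/(8m_eL²), so E_1 = h²/(8m_eL²) = (6.626×10^-34)²/(8·9.109×10^-31·(4.43×10^-10 m)²) = 3.070×10^-19 J.
Then E_6 = 6²·E_1 = 36·3.070×10^-19 J = 1.11×10^-17 J.

E_6 = 1.11×10^-17 J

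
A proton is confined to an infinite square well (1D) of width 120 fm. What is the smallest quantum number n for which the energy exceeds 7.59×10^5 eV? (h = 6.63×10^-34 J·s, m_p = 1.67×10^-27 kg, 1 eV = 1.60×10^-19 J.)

E_1 = h²/(8m_pL²) = 2.285×10^-15 J = 1.428×10^4 eV.
Need n² > 7.59×10^5/1.428×10^4 = 53.15, i.e. n > 7.290.
The smallest integer satisfying this is n = 8.

n = 8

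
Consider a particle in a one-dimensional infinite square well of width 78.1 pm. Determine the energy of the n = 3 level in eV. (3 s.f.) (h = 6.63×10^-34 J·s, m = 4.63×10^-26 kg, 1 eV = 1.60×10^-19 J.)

E_3 = 0.0109 eV

For an infinite well E_n = n²h²/(8mL²), so E_1 = h²/(8mL²) = (6.63×10^-34)²/(8·4.63×10^-26·(7.81×10^-11 m)²) = 1.946×10^-22 J.
Then E_3 = 3²·E_1 = 9·1.946×10^-22 J = 1.751×10^-21 J.
Converting, E_3 = 1.751×10^-21 J / (1.60×10^-19 J/eV) = 0.0109 eV.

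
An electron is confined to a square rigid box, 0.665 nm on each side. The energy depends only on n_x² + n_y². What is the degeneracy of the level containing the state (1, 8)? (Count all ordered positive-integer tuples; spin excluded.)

degeneracy = 4

The level has n_x² + n_y² = 65. The ordered positive-integer solutions are (1, 8), (4, 7), (7, 4), (8, 1).
That gives 4 states.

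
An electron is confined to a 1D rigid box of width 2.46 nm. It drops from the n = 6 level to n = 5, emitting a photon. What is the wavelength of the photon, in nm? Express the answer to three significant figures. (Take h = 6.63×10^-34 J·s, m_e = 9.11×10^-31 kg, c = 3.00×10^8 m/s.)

E_1 = h²/(8m_eL²) = 9.967×10^-21 J, so ΔE = (6² − 5²)E_1 = 1.096×10^-19 J.
λ = hc/ΔE = (6.63×10^-34·3.00×10^8)/1.096×10^-19 = 1.81×10^-6 m = 1.81×10^3 nm.

λ = 1.81×10^3 nm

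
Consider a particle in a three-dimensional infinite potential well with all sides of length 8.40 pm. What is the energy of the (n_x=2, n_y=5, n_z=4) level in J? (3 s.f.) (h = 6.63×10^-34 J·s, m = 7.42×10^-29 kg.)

For a 3D rectangular well E = (h²/8m)·Σ n_i²/L_i² = (6.63×10^-34)²/(8·7.42×10^-29) · [2²/(8.40 pm)² + 5²/(8.40 pm)² + 4²/(8.40 pm)²].
Evaluating gives E = 4.72×10^-16 J.

E = 4.72×10^-16 J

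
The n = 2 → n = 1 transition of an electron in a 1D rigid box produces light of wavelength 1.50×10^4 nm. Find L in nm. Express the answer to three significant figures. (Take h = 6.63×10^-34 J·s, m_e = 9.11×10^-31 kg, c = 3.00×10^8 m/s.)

The photon carries ΔE = hc/λ = 6.63×10^-34·3.00×10^8/1.50×10^-5 m = 1.326×10^-20 J.
Since ΔE = (2² − 1²)E_1, E_1 = 4.420×10^-21 J, and L = h/√(8m_eE_1) = 3.69×10^-9 m = 3.69 nm.

L = 3.69 nm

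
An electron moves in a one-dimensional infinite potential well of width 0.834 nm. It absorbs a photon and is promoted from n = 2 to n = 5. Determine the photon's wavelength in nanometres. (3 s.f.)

E_1 = h²/(8m_eL²) = 8.662×10^-20 J, so ΔE = (5² − 2²)E_1 = 1.819×10^-18 J.
λ = hc/ΔE = (6.626×10^-34·2.998×10^8)/1.819×10^-18 = 1.09×10^-7 m = 109 nm.

λ = 109 nm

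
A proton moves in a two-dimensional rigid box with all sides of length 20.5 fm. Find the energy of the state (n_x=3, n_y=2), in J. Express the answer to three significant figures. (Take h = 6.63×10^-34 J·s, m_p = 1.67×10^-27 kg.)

E = 1.02×10^-12 J

For a 2D rectangular well E = (h²/8m_p)·Σ n_i²/L_i² = (6.63×10^-34)²/(8·1.67×10^-27) · [3²/(20.5 fm)² + 2²/(20.5 fm)²].
Evaluating gives E = 1.02×10^-12 J.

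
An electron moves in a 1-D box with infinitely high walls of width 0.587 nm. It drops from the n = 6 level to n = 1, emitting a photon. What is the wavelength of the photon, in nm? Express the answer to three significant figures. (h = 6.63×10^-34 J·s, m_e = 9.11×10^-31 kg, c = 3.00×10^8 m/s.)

E_1 = h²/(8m_eL²) = 1.750×10^-19 J, so ΔE = (6² − 1²)E_1 = 6.125×10^-18 J.
λ = hc/ΔE = (6.63×10^-34·3.00×10^8)/6.125×10^-18 = 3.25×10^-8 m = 32.5 nm.

λ = 32.5 nm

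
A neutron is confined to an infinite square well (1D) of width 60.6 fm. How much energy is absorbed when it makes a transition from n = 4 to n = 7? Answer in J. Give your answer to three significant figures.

E_1 = h²/(8m_nL²) = 8.922×10^-15 J.
|ΔE| = |4² − 7²|·E_1 = 33·8.922×10^-15 J = 2.94×10^-13 J.

|ΔE| = 2.94×10^-13 J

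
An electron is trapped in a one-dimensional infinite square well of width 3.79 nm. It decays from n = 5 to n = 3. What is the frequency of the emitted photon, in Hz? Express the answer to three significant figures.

E_1 = h²/(8m_eL²) = 4.194×10^-21 J and ΔE = (5² − 3²)E_1 = 6.710×10^-20 J.
f = ΔE/h = 6.710×10^-20/6.626×10^-34 = 1.01×10^14 Hz.

f = 1.01×10^14 Hz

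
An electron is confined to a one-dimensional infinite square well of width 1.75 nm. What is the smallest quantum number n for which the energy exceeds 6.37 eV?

E_1 = h²/(8m_eL²) = 1.967×10^-20 J = 0.1228 eV.
Need n² > 6.37/0.1228 = 51.87, i.e. n > 7.202.
The smallest integer satisfying this is n = 8.

n = 8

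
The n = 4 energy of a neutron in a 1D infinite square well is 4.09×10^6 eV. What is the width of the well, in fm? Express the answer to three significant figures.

From E_n = n²h²/(8m_nL²), L = n·h/√(8m_nE_n).
E_4 = 4.09×10^6 eV = 6.552×10^-13 J, so L = 4·6.626×10^-34/√(8·1.675×10^-27·6.552×10^-13) = 2.83×10^-14 m = 28.3 fm.

L = 28.3 fm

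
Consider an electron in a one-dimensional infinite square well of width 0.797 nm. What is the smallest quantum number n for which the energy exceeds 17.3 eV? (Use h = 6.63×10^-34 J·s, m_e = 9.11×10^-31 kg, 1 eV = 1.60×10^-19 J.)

E_1 = h²/(8m_eL²) = 9.495×10^-20 J = 0.5934 eV.
Need n² > 17.3/0.5934 = 29.15, i.e. n > 5.399.
The smallest integer satisfying this is n = 6.

n = 6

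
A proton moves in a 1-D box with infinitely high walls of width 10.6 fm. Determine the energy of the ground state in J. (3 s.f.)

E_1 = 2.92×10^-13 J

For an infinite well E_n = n²h²/(8m_pL²), so E_1 = h²/(8m_pL²) = (6.626×10^-34)²/(8·1.673×10^-27·(1.06×10^-14 m)²) = 2.919×10^-13 J.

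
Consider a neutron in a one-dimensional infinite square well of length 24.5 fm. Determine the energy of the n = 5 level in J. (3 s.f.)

E_5 = 1.36×10^-12 J

For an infinite well E_n = n²h²/(8m_nL²), so E_1 = h²/(8m_nL²) = (6.626×10^-34)²/(8·1.675×10^-27·(2.45×10^-14 m)²) = 5.458×10^-14 J.
Then E_5 = 5²·E_1 = 25·5.458×10^-14 J = 1.36×10^-12 J.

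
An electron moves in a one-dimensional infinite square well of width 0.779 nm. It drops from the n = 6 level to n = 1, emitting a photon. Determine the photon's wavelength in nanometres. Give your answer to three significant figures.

E_1 = h²/(8m_eL²) = 9.928×10^-20 J, so ΔE = (6² − 1²)E_1 = 3.475×10^-18 J.
λ = hc/ΔE = (6.626×10^-34·2.998×10^8)/3.475×10^-18 = 5.72×10^-8 m = 57.2 nm.

λ = 57.2 nm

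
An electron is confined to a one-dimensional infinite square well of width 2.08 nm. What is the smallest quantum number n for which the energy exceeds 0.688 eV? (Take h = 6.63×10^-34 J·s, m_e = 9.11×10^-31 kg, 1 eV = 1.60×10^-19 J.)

n = 3

E_1 = h²/(8m_eL²) = 1.394×10^-20 J = 0.08713 eV.
Need n² > 0.688/0.08713 = 7.896, i.e. n > 2.810.
The smallest integer satisfying this is n = 3.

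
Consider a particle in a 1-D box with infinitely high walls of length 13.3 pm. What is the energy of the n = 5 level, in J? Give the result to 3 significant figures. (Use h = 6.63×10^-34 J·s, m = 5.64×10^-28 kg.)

E_5 = 1.38×10^-17 J

For an infinite well E_n = n²h²/(8mL²), so E_1 = h²/(8mL²) = (6.63×10^-34)²/(8·5.64×10^-28·(1.33×10^-11 m)²) = 5.508×10^-19 J.
Then E_5 = 5²·E_1 = 25·5.508×10^-19 J = 1.38×10^-17 J.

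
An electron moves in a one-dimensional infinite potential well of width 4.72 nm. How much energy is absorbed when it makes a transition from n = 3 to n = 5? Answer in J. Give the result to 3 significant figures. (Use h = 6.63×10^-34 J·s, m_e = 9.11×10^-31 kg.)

E_1 = h²/(8m_eL²) = 2.707×10^-21 J.
|ΔE| = |3² − 5²|·E_1 = 16·2.707×10^-21 J = 4.33×10^-20 J.

|ΔE| = 4.33×10^-20 J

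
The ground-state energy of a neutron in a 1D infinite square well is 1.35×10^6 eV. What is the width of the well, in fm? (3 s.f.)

L = 12.3 fm

From E_n = n²h²/(8m_nL²), L = n·h/√(8m_nE_n).
E_1 = 1.35×10^6 eV = 2.163×10^-13 J, so L = 1·6.626×10^-34/√(8·1.675×10^-27·2.163×10^-13) = 1.23×10^-14 m = 12.3 fm.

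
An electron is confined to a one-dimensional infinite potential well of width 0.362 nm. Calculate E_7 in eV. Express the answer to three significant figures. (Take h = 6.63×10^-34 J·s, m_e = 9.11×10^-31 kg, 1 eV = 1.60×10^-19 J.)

For an infinite well E_n = n²h²/(8m_eL²), so E_1 = h²/(8m_eL²) = (6.63×10^-34)²/(8·9.11×10^-31·(3.62×10^-10 m)²) = 4.603×10^-19 J.
Then E_7 = 7²·E_1 = 49·4.603×10^-19 J = 2.255×10^-17 J.
Converting, E_7 = 2.255×10^-17 J / (1.60×10^-19 J/eV) = 141 eV.

E_7 = 141 eV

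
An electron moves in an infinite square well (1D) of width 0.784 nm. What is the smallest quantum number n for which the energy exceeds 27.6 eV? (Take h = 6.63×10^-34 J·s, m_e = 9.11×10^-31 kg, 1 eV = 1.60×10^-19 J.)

n = 7

E_1 = h²/(8m_eL²) = 9.813×10^-20 J = 0.6133 eV.
Need n² > 27.6/0.6133 = 45.00, i.e. n > 6.708.
The smallest integer satisfying this is n = 7.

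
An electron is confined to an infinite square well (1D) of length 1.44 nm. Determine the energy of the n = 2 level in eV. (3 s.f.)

E_2 = 0.725 eV

For an infinite well E_n = n²h²/(8m_eL²), so E_1 = h²/(8m_eL²) = (6.626×10^-34)²/(8·9.109×10^-31·(1.44×10^-9 m)²) = 2.905×10^-20 J.
Then E_2 = 2²·E_1 = 4·2.905×10^-20 J = 1.162×10^-19 J.
Converting, E_2 = 1.162×10^-19 J / (1.602×10^-19 J/eV) = 0.725 eV.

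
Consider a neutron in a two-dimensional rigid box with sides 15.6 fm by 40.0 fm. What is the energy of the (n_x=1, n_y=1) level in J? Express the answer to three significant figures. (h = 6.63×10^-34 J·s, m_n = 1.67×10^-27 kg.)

For a 2D rectangular well E = (h²/8m_n)·Σ n_i²/L_i² = (6.63×10^-34)²/(8·1.67×10^-27) · [1²/(15.6 fm)² + 1²/(40.0 fm)²].
Evaluating gives E = 1.56×10^-13 J.

E = 1.56×10^-13 J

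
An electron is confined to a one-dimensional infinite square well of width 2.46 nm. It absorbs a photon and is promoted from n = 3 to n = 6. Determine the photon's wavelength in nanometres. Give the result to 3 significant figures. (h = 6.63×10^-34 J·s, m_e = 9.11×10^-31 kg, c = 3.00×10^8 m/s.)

λ = 739 nm

E_1 = h²/(8m_eL²) = 9.967×10^-21 J, so ΔE = (6² − 3²)E_1 = 2.691×10^-19 J.
λ = hc/ΔE = (6.63×10^-34·3.00×10^8)/2.691×10^-19 = 7.39×10^-7 m = 739 nm.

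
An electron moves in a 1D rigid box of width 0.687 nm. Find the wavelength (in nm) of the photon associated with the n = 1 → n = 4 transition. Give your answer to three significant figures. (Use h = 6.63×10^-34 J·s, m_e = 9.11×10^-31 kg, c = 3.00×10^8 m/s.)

E_1 = h²/(8m_eL²) = 1.278×10^-19 J, so ΔE = (4² − 1²)E_1 = 1.917×10^-18 J.
λ = hc/ΔE = (6.63×10^-34·3.00×10^8)/1.917×10^-18 = 1.04×10^-7 m = 104 nm.

λ = 104 nm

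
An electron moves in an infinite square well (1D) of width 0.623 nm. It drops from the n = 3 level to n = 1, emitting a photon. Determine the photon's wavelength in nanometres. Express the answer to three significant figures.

E_1 = h²/(8m_eL²) = 1.552×10^-19 J, so ΔE = (3² − 1²)E_1 = 1.242×10^-18 J.
λ = hc/ΔE = (6.626×10^-34·2.998×10^8)/1.242×10^-18 = 1.60×10^-7 m = 160 nm.

λ = 160 nm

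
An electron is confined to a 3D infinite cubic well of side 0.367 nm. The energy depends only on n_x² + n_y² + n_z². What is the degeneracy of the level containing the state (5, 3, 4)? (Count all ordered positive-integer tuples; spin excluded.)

The level has n_x² + n_y² + n_z² = 50. The ordered positive-integer solutions are (3, 4, 5), (3, 5, 4), (4, 3, 5), (4, 5, 3), (5, 3, 4), (5, 4, 3).
That gives 6 states.

degeneracy = 6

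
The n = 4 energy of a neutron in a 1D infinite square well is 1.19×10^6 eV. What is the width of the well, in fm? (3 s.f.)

From E_n = n²h²/(8m_nL²), L = n·h/√(8m_nE_n).
E_4 = 1.19×10^6 eV = 1.906×10^-13 J, so L = 4·6.626×10^-34/√(8·1.675×10^-27·1.906×10^-13) = 5.24×10^-14 m = 52.4 fm.

L = 52.4 fm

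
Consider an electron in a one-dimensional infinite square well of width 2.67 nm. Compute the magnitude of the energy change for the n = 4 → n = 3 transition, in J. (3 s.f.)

|ΔE| = 5.92×10^-20 J

E_1 = h²/(8m_eL²) = 8.451×10^-21 J.
|ΔE| = |4² − 3²|·E_1 = 7·8.451×10^-21 J = 5.92×10^-20 J.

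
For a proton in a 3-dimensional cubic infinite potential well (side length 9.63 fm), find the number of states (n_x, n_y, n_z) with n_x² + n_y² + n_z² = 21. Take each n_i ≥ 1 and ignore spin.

The level has n_x² + n_y² + n_z² = 21. The ordered positive-integer solutions are (1, 2, 4), (1, 4, 2), (2, 1, 4), (2, 4, 1), (4, 1, 2), (4, 2, 1).
That gives 6 states.

degeneracy = 6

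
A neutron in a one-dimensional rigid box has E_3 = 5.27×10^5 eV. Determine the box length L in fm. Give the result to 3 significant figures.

From E_n = n²h²/(8m_nL²), L = n·h/√(8m_nE_n).
E_3 = 5.27×10^5 eV = 8.443×10^-14 J, so L = 3·6.626×10^-34/√(8·1.675×10^-27·8.443×10^-14) = 5.91×10^-14 m = 59.1 fm.

L = 59.1 fm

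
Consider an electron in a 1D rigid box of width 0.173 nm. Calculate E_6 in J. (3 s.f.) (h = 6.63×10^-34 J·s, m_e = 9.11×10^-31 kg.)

For an infinite well E_n = n²h²/(8m_eL²), so E_1 = h²/(8m_eL²) = (6.63×10^-34)²/(8·9.11×10^-31·(1.73×10^-10 m)²) = 2.015×10^-18 J.
Then E_6 = 6²·E_1 = 36·2.015×10^-18 J = 7.25×10^-17 J.

E_6 = 7.25×10^-17 J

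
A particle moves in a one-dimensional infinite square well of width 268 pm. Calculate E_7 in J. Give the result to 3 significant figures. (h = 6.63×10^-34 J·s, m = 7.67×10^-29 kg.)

E_7 = 4.89×10^-19 J

For an infinite well E_n = n²h²/(8mL²), so E_1 = h²/(8mL²) = (6.63×10^-34)²/(8·7.67×10^-29·(2.68×10^-10 m)²) = 9.974×10^-21 J.
Then E_7 = 7²·E_1 = 49·9.974×10^-21 J = 4.89×10^-19 J.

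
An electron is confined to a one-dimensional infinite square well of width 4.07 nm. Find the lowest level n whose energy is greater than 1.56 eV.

n = 9

E_1 = h²/(8m_eL²) = 3.637×10^-21 J = 0.02270 eV.
Need n² > 1.56/0.02270 = 68.72, i.e. n > 8.290.
The smallest integer satisfying this is n = 9.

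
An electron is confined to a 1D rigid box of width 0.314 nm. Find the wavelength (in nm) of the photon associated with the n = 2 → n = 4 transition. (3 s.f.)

λ = 27.1 nm

E_1 = h²/(8m_eL²) = 6.111×10^-19 J, so ΔE = (4² − 2²)E_1 = 7.333×10^-18 J.
λ = hc/ΔE = (6.626×10^-34·2.998×10^8)/7.333×10^-18 = 2.71×10^-8 m = 27.1 nm.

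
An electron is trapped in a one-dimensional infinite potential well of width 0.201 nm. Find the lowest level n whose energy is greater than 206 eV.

n = 5

E_1 = h²/(8m_eL²) = 1.491×10^-18 J = 9.307 eV.
Need n² > 206/9.307 = 22.13, i.e. n > 4.704.
The smallest integer satisfying this is n = 5.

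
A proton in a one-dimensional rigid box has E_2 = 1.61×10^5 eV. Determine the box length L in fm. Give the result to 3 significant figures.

L = 71.3 fm

From E_n = n²h²/(8m_pL²), L = n·h/√(8m_pE_n).
E_2 = 1.61×10^5 eV = 2.579×10^-14 J, so L = 2·6.626×10^-34/√(8·1.673×10^-27·2.579×10^-14) = 7.13×10^-14 m = 71.3 fm.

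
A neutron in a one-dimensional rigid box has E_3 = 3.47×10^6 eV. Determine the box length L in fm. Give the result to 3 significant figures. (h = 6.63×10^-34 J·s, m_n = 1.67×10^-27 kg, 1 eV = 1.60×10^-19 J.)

From E_n = n²h²/(8m_nL²), L = n·h/√(8m_nE_n).
E_3 = 3.47×10^6 eV = 5.552×10^-13 J, so L = 3·6.63×10^-34/√(8·1.67×10^-27·5.552×10^-13) = 2.31×10^-14 m = 23.1 fm.

L = 23.1 fm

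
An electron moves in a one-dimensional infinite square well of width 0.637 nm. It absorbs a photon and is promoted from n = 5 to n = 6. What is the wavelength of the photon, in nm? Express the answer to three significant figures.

λ = 122 nm

E_1 = h²/(8m_eL²) = 1.485×10^-19 J, so ΔE = (6² − 5²)E_1 = 1.634×10^-18 J.
λ = hc/ΔE = (6.626×10^-34·2.998×10^8)/1.634×10^-18 = 1.22×10^-7 m = 122 nm.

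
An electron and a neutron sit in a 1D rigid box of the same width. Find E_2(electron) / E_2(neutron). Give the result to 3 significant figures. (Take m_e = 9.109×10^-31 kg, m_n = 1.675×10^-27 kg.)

E_n ∝ 1/m at fixed n and L, so the ratio is m_n/m_e = 1.675×10^-27/9.109×10^-31 = 1.84×10^3.

1.84×10^3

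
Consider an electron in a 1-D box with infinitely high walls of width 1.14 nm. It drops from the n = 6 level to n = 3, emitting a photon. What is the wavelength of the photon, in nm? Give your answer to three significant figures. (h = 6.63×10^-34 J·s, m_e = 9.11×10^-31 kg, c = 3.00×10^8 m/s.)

λ = 159 nm

E_1 = h²/(8m_eL²) = 4.641×10^-20 J, so ΔE = (6² − 3²)E_1 = 1.253×10^-18 J.
λ = hc/ΔE = (6.63×10^-34·3.00×10^8)/1.253×10^-18 = 1.59×10^-7 m = 159 nm.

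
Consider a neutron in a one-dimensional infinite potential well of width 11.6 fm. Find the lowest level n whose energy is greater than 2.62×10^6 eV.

E_1 = h²/(8m_nL²) = 2.435×10^-13 J = 1.520×10^6 eV.
Need n² > 2.62×10^6/1.520×10^6 = 1.724, i.e. n > 1.313.
The smallest integer satisfying this is n = 2.

n = 2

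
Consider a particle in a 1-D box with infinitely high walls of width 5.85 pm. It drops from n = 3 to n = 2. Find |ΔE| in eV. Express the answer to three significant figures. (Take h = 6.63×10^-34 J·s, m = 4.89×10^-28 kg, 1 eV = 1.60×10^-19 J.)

E_1 = h²/(8mL²) = 3.283×10^-18 J.
|ΔE| = |3² − 2²|·E_1 = 5·3.283×10^-18 J = 1.642×10^-17 J = 103 eV.

|ΔE| = 103 eV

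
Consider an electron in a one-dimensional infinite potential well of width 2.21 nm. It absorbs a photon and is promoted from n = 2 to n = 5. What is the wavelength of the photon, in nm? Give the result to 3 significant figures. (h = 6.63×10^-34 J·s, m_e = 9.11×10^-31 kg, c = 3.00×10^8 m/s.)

λ = 767 nm

E_1 = h²/(8m_eL²) = 1.235×10^-20 J, so ΔE = (5² − 2²)E_1 = 2.593×10^-19 J.
λ = hc/ΔE = (6.63×10^-34·3.00×10^8)/2.593×10^-19 = 7.67×10^-7 m = 767 nm.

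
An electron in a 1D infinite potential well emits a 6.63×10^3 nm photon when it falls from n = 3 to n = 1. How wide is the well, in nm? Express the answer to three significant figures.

The photon carries ΔE = hc/λ = 6.626×10^-34·2.998×10^8/6.63×10^-6 m = 2.996×10^-20 J.
Since ΔE = (3² − 1²)E_1, E_1 = 3.745×10^-21 J, and L = h/√(8m_eE_1) = 4.01×10^-9 m = 4.01 nm.

L = 4.01 nm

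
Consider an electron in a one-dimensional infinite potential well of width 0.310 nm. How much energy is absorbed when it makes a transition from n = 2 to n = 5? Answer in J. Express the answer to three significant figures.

E_1 = h²/(8m_eL²) = 6.269×10^-19 J.
|ΔE| = |2² − 5²|·E_1 = 21·6.269×10^-19 J = 1.32×10^-17 J.

|ΔE| = 1.32×10^-17 J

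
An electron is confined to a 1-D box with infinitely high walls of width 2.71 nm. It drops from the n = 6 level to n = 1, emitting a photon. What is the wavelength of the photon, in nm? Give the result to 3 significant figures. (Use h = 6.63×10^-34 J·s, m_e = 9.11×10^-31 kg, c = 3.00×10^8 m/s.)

E_1 = h²/(8m_eL²) = 8.213×10^-21 J, so ΔE = (6² − 1²)E_1 = 2.875×10^-19 J.
λ = hc/ΔE = (6.63×10^-34·3.00×10^8)/2.875×10^-19 = 6.92×10^-7 m = 692 nm.

λ = 692 nm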